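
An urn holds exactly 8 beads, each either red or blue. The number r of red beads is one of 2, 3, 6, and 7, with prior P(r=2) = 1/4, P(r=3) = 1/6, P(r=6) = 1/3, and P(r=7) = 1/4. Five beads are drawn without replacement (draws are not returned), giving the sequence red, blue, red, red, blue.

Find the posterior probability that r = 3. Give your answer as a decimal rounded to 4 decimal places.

Under each hypothesis, the probability of the observed sequence is: P(data | r = 2) = (2/8)(6/7)(1/6)(0/5) = 0; P(data | r = 3) = (3/8)(5/7)(2/6)(1/5)(4/4) = 1/56; P(data | r = 6) = (6/8)(2/7)(5/6)(4/5)(1/4) = 1/28; P(data | r = 7) = (7/8)(1/7)(6/6)(5/5)(0/4) = 0.
Multiplying each by its prior: 1/4 · 0 = 0, 1/6 · 1/56 = 1/336, 1/3 · 1/28 = 1/84, 1/4 · 0 = 0; these sum to 5/336.
Hence P(r = 3 | data) = (1/336) / (5/336) = 1/5.

0.2000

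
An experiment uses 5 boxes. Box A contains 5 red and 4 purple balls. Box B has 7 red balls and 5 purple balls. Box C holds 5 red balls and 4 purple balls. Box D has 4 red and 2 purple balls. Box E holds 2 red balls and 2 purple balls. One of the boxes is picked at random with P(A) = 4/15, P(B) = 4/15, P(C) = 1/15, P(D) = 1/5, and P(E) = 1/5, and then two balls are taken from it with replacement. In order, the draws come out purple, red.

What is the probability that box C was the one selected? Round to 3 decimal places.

Compute the likelihood of the observed sequence for each case: P(data | box A) = (4/9)(5/9) = 0.24691; P(data | box B) = (5/12)(7/12) = 0.24306; P(data | box C) = (4/9)(5/9) = 0.24691; P(data | box D) = (2/6)(4/6) = 0.22222; P(data | box E) = (2/4)(2/4) = 0.25.
The prior-weighted likelihoods are 4/15 · 0.24691 = 0.065844, 4/15 · 0.24306 = 0.064815, 1/15 · 0.24691 = 0.016461, 1/5 · 0.22222 = 0.044444, 1/5 · 0.25 = 0.05; these sum to 0.24156.
So P(box C | data) = (0.016461) / (0.24156) = 0.068143.

0.068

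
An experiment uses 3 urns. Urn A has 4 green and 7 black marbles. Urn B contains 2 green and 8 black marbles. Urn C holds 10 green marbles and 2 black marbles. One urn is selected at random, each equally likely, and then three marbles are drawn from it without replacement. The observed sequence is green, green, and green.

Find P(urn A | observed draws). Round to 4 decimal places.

Compute the likelihood of the observed sequence for each case: P(data | urn A) = (4/11)(3/10)(2/9) = 4/165; P(data | urn B) = (2/10)(1/9)(0/8) = 0; P(data | urn C) = (10/12)(9/11)(8/10) = 6/11.
Weighting by the prior gives 1/3 · 4/165 = 4/495, 1/3 · 0 = 0, 1/3 · 6/11 = 2/11; summing to 94/495.
Therefore the posterior P(urn A | data) = (4/495) / (94/495) = 2/47.

0.0426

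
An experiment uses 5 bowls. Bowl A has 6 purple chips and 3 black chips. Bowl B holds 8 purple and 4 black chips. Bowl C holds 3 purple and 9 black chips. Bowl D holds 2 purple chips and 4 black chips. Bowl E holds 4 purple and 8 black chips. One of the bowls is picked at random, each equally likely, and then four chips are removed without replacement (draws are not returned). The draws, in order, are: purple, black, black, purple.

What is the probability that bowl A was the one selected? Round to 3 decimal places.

Compute the likelihood of the observed sequence for each case: P(data | bowl A) = (6/9)(3/8)(2/7)(5/6) = 0.059524; P(data | bowl B) = (8/12)(4/11)(3/10)(7/9) = 0.056566; P(data | bowl C) = (3/12)(9/11)(8/10)(2/9) = 0.036364; P(data | bowl D) = (2/6)(4/5)(3/4)(1/3) = 0.066667; P(data | bowl E) = (4/12)(8/11)(7/10)(3/9) = 0.056566.
The prior-weighted likelihoods are 1/5 · 0.059524 = 0.011905, 1/5 · 0.056566 = 0.011313, 1/5 · 0.036364 = 0.0072727, 1/5 · 0.066667 = 0.013333, 1/5 · 0.056566 = 0.011313; summing to 0.055137.
By Bayes' rule, P(bowl A | data) = (0.011905) / (0.055137) = 0.21591.

0.216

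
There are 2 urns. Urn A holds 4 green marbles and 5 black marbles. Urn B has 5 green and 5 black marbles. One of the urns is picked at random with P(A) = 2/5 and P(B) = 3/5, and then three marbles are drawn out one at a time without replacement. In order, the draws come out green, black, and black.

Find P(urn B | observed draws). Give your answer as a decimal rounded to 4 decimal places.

Under each hypothesis, the probability of the observed sequence is: P(data | urn A) = (4/9)(5/8)(4/7) = 10/63; P(data | urn B) = (5/10)(5/9)(4/8) = 5/36.
The prior-weighted likelihoods are 2/5 · 10/63 = 4/63, 3/5 · 5/36 = 1/12; with total 37/252.
Hence P(urn B | data) = (1/12) / (37/252) = 21/37.

0.5676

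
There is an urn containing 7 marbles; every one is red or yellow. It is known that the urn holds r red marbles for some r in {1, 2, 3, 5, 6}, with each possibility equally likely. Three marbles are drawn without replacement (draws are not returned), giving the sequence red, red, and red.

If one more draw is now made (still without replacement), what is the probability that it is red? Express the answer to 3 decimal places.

0.645

Under each hypothesis, the probability of the observed sequence is: P(data | r = 1) = (1/7)(0/6) = 0; P(data | r = 2) = (2/7)(1/6)(0/5) = 0; P(data | r = 3) = (3/7)(2/6)(1/5) = 1/35; P(data | r = 5) = (5/7)(4/6)(3/5) = 2/7; P(data | r = 6) = (6/7)(5/6)(4/5) = 4/7.
The prior-weighted likelihoods are 1/5 · 0 = 0, 1/5 · 0 = 0, 1/5 · 1/35 = 1/175, 1/5 · 2/7 = 2/35, 1/5 · 4/7 = 4/35; summing to 31/175.
Normalising, the posterior is P(r = 1 | data) = 0, P(r = 2 | data) = 0, P(r = 3 | data) = 1/31, P(r = 5 | data) = 10/31, P(r = 6 | data) = 20/31.
The predictive probability is P(red next | data) = (0)(1/31) + (1/2)(10/31) + (3/4)(20/31) = 20/31.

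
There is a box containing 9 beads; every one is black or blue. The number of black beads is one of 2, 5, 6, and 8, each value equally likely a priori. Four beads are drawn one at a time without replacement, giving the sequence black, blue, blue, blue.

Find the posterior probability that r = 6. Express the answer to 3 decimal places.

The likelihood of the observed sequence under each hypothesis: P(data | r = 2) = (2/9)(7/8)(6/7)(5/6) = 5/36; P(data | r = 5) = (5/9)(4/8)(3/7)(2/6) = 5/126; P(data | r = 6) = (6/9)(3/8)(2/7)(1/6) = 1/84; P(data | r = 8) = (8/9)(1/8)(0/7) = 0.
Weighting by the prior gives 1/4 · 5/36 = 5/144, 1/4 · 5/126 = 5/504, 1/4 · 1/84 = 1/336, 1/4 · 0 = 0; with total 1/21.
Therefore the posterior P(r = 6 | data) = (1/336) / (1/21) = 1/16.

0.063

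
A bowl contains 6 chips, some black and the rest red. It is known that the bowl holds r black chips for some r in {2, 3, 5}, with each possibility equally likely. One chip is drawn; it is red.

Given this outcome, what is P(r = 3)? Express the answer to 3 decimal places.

The likelihood of this draw under each hypothesis: P(data | r = 2) = (4/6) = 2/3; P(data | r = 3) = (3/6) = 1/2; P(data | r = 5) = (1/6) = 1/6.
Multiplying each by its prior: 1/3 · 2/3 = 2/9, 1/3 · 1/2 = 1/6, 1/3 · 1/6 = 1/18; summing to 4/9.
So P(r = 3 | data) = (1/6) / (4/9) = 3/8.

0.375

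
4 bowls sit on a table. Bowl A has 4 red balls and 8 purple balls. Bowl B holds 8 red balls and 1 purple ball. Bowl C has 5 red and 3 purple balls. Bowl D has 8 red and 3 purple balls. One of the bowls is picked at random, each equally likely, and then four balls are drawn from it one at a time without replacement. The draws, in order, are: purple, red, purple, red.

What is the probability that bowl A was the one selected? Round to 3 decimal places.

Under each hypothesis, the probability of the observed sequence is: P(data | bowl A) = (8/12)(4/11)(7/10)(3/9) = 0.056566; P(data | bowl B) = (1/9)(8/8)(0/7) = 0; P(data | bowl C) = (3/8)(5/7)(2/6)(4/5) = 0.071429; P(data | bowl D) = (3/11)(8/10)(2/9)(7/8) = 0.042424.
The prior-weighted likelihoods are 1/4 · 0.056566 = 0.014141, 1/4 · 0 = 0, 1/4 · 0.071429 = 0.017857, 1/4 · 0.042424 = 0.010606; summing to 0.042605.
Therefore the posterior P(bowl A | data) = (0.014141) / (0.042605) = 0.33192.

0.332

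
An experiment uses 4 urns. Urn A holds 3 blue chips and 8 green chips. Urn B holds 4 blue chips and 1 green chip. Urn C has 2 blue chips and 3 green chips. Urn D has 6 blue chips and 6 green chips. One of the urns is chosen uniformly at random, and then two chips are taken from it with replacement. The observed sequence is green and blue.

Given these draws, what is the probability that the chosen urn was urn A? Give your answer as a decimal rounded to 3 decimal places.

0.234

Compute the likelihood of the observed sequence for each case: P(data | urn A) = (8/11)(3/11) = 0.19835; P(data | urn B) = (1/5)(4/5) = 0.16; P(data | urn C) = (3/5)(2/5) = 0.24; P(data | urn D) = (6/12)(6/12) = 0.25.
Weighting by the prior gives 1/4 · 0.19835 = 0.049587, 1/4 · 0.16 = 0.04, 1/4 · 0.24 = 0.06, 1/4 · 0.25 = 0.0625; these sum to 0.21209.
Therefore the posterior P(urn A | data) = (0.049587) / (0.21209) = 0.2338.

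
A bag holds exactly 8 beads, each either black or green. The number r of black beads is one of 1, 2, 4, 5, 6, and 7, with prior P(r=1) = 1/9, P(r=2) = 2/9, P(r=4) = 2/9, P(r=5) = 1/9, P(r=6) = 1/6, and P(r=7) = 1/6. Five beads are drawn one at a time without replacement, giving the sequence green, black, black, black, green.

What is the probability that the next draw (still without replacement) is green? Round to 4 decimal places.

The likelihood of the observed sequence under each hypothesis: P(data | r = 1) = (7/8)(1/7)(0/6) = 0; P(data | r = 2) = (6/8)(2/7)(1/6)(0/5) = 0; P(data | r = 4) = (4/8)(4/7)(3/6)(2/5)(3/4) = 3/70; P(data | r = 5) = (3/8)(5/7)(4/6)(3/5)(2/4) = 3/56; P(data | r = 6) = (2/8)(6/7)(5/6)(4/5)(1/4) = 1/28; P(data | r = 7) = (1/8)(7/7)(6/6)(5/5)(0/4) = 0.
The prior-weighted likelihoods are 1/9 · 0 = 0, 2/9 · 0 = 0, 2/9 · 3/70 = 1/105, 1/9 · 3/56 = 1/168, 1/6 · 1/28 = 1/168, 1/6 · 0 = 0; with total 3/140.
The posterior is then P(r = 1 | data) = 0, P(r = 2 | data) = 0, P(r = 4 | data) = 4/9, P(r = 5 | data) = 5/18, P(r = 6 | data) = 5/18, P(r = 7 | data) = 0.
Averaging over the posterior, P(green next | data) = (2/3)(4/9) + (1/3)(5/18) + (0)(5/18) = 7/18.

0.3889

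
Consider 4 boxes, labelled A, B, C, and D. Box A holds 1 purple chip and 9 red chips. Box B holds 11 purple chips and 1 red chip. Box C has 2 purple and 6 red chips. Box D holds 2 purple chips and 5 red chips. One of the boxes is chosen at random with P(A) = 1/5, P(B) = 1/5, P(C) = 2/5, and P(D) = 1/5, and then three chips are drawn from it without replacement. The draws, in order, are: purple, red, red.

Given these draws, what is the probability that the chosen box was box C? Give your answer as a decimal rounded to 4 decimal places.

Under each hypothesis, the probability of the observed sequence is: P(data | box A) = (1/10)(9/9)(8/8) = 1/10; P(data | box B) = (11/12)(1/11)(0/10) = 0; P(data | box C) = (2/8)(6/7)(5/6) = 5/28; P(data | box D) = (2/7)(5/6)(4/5) = 4/21.
Weighting by the prior gives 1/5 · 1/10 = 1/50, 1/5 · 0 = 0, 2/5 · 5/28 = 1/14, 1/5 · 4/21 = 4/105; summing to 68/525.
By Bayes' rule, P(box C | data) = (1/14) / (68/525) = 75/136.

0.5515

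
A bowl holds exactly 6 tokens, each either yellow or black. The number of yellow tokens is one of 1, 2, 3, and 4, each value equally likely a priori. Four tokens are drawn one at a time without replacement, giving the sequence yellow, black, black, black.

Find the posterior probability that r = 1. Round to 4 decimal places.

0.4762

Under each hypothesis, the probability of the observed sequence is: P(data | r = 1) = (1/6)(5/5)(4/4)(3/3) = 1/6; P(data | r = 2) = (2/6)(4/5)(3/4)(2/3) = 2/15; P(data | r = 3) = (3/6)(3/5)(2/4)(1/3) = 1/20; P(data | r = 4) = (4/6)(2/5)(1/4)(0/3) = 0.
Multiplying each by its prior: 1/4 · 1/6 = 1/24, 1/4 · 2/15 = 1/30, 1/4 · 1/20 = 1/80, 1/4 · 0 = 0; these sum to 7/80.
Hence P(r = 1 | data) = (1/24) / (7/80) = 10/21.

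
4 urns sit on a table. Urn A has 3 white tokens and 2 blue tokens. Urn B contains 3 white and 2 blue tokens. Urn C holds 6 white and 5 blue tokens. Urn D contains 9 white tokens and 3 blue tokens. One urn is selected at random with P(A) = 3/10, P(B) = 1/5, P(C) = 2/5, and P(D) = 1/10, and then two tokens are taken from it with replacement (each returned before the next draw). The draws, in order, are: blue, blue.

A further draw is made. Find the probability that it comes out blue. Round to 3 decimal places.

0.421

For each hypothesis, P(data | H) works out to: P(data | urn A) = (2/5)(2/5) = 0.16; P(data | urn B) = (2/5)(2/5) = 0.16; P(data | urn C) = (5/11)(5/11) = 0.20661; P(data | urn D) = (3/12)(3/12) = 0.0625.
Weighting by the prior gives 3/10 · 0.16 = 0.048, 1/5 · 0.16 = 0.032, 2/5 · 0.20661 = 0.082645, 1/10 · 0.0625 = 0.00625; with total 0.16889.
Normalising, the posterior is P(urn A | data) = 0.2842, P(urn B | data) = 0.18947, P(urn C | data) = 0.48933, P(urn D | data) = 0.037005.
Averaging over the posterior, P(blue next | data) = (2/5)(0.2842) + (2/5)(0.18947) + (5/11)(0.48933) + (1/4)(0.037005) = 0.42114.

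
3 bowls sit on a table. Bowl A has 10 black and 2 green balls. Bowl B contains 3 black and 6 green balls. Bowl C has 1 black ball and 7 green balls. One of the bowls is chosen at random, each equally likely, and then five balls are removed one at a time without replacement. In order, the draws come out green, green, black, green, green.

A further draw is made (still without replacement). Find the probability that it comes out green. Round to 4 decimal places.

0.8182

Under each hypothesis, the probability of the observed sequence is: P(data | bowl A) = (2/12)(1/11)(10/10)(0/9) = 0; P(data | bowl B) = (6/9)(5/8)(3/7)(4/6)(3/5) = 1/14; P(data | bowl C) = (7/8)(6/7)(1/6)(5/5)(4/4) = 1/8.
Multiplying each by its prior: 1/3 · 0 = 0, 1/3 · 1/14 = 1/42, 1/3 · 1/8 = 1/24; summing to 11/168.
Dividing through by the total gives posterior P(bowl A | data) = 0, P(bowl B | data) = 4/11, P(bowl C | data) = 7/11.
The predictive probability is P(green next | data) = (1/2)(4/11) + (1)(7/11) = 9/11.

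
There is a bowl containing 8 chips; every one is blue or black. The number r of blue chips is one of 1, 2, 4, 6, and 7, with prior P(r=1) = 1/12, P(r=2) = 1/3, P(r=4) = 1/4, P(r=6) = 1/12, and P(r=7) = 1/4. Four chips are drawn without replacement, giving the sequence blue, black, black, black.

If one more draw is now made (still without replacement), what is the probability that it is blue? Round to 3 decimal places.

Under each hypothesis, the probability of the observed sequence is: P(data | r = 1) = (1/8)(7/7)(6/6)(5/5) = 0.125; P(data | r = 2) = (2/8)(6/7)(5/6)(4/5) = 0.14286; P(data | r = 4) = (4/8)(4/7)(3/6)(2/5) = 0.057143; P(data | r = 6) = (6/8)(2/7)(1/6)(0/5) = 0; P(data | r = 7) = (7/8)(1/7)(0/6) = 0.
Weighting by the prior gives 1/12 · 0.125 = 0.010417, 1/3 · 0.14286 = 0.047619, 1/4 · 0.057143 = 0.014286, 1/12 · 0 = 0, 1/4 · 0 = 0; with total 0.072321.
The posterior is then P(r = 1 | data) = 0.14403, P(r = 2 | data) = 0.65844, P(r = 4 | data) = 0.19753, P(r = 6 | data) = 0, P(r = 7 | data) = 0.
The predictive probability is P(blue next | data) = (0)(0.14403) + (1/4)(0.65844) + (3/4)(0.19753) = 0.31276.

0.313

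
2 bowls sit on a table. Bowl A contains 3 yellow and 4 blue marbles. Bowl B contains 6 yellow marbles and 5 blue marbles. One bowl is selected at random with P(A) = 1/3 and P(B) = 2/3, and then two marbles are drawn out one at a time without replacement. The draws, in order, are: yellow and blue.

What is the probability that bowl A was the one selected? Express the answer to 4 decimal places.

Compute the likelihood of the observed sequence for each case: P(data | bowl A) = (3/7)(4/6) = 2/7; P(data | bowl B) = (6/11)(5/10) = 3/11.
The prior-weighted likelihoods are 1/3 · 2/7 = 2/21, 2/3 · 3/11 = 2/11; summing to 64/231.
Therefore the posterior P(bowl A | data) = (2/21) / (64/231) = 11/32.

0.3438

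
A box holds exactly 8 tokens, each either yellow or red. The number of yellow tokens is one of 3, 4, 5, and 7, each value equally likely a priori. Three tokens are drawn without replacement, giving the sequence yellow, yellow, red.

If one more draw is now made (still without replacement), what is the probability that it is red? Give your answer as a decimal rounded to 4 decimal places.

0.4267

The likelihood of the observed sequence under each hypothesis: P(data | r = 3) = (3/8)(2/7)(5/6) = 5/56; P(data | r = 4) = (4/8)(3/7)(4/6) = 1/7; P(data | r = 5) = (5/8)(4/7)(3/6) = 5/28; P(data | r = 7) = (7/8)(6/7)(1/6) = 1/8.
The prior-weighted likelihoods are 1/4 · 5/56 = 5/224, 1/4 · 1/7 = 1/28, 1/4 · 5/28 = 5/112, 1/4 · 1/8 = 1/32; with total 15/112.
Dividing through by the total gives posterior P(r = 3 | data) = 1/6, P(r = 4 | data) = 4/15, P(r = 5 | data) = 1/3, P(r = 7 | data) = 7/30.
Averaging over the posterior, P(red next | data) = (4/5)(1/6) + (3/5)(4/15) + (2/5)(1/3) + (0)(7/30) = 32/75.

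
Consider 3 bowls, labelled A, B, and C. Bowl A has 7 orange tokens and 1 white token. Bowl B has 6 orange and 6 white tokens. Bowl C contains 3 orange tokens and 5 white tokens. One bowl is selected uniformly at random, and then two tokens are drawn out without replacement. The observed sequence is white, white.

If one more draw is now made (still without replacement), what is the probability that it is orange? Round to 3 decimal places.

Compute the likelihood of the observed sequence for each case: P(data | bowl A) = (1/8)(0/7) = 0; P(data | bowl B) = (6/12)(5/11) = 5/22; P(data | bowl C) = (5/8)(4/7) = 5/14.
The prior-weighted likelihoods are 1/3 · 0 = 0, 1/3 · 5/22 = 5/66, 1/3 · 5/14 = 5/42; with total 15/77.
Normalising, the posterior is P(bowl A | data) = 0, P(bowl B | data) = 7/18, P(bowl C | data) = 11/18.
The predictive probability is P(orange next | data) = (3/5)(7/18) + (1/2)(11/18) = 97/180.

0.539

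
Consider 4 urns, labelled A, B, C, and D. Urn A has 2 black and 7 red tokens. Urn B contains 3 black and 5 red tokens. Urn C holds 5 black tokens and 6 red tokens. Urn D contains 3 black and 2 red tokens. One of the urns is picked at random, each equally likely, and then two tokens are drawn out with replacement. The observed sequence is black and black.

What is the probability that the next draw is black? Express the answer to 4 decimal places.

The likelihood of the observed sequence under each hypothesis: P(data | urn A) = (2/9)(2/9) = 0.049383; P(data | urn B) = (3/8)(3/8) = 0.14062; P(data | urn C) = (5/11)(5/11) = 0.20661; P(data | urn D) = (3/5)(3/5) = 0.36.
The prior-weighted likelihoods are 1/4 · 0.049383 = 0.012346, 1/4 · 0.14062 = 0.035156, 1/4 · 0.20661 = 0.051653, 1/4 · 0.36 = 0.09; these sum to 0.18915.
Dividing through by the total gives posterior P(urn A | data) = 0.065268, P(urn B | data) = 0.18586, P(urn C | data) = 0.27307, P(urn D | data) = 0.4758.
So P(black next | data) = Σ P(black next | H) P(H | data) = (2/9)(0.065268) + (3/8)(0.18586) + (5/11)(0.27307) + (3/5)(0.4758) = 0.49381.

0.4938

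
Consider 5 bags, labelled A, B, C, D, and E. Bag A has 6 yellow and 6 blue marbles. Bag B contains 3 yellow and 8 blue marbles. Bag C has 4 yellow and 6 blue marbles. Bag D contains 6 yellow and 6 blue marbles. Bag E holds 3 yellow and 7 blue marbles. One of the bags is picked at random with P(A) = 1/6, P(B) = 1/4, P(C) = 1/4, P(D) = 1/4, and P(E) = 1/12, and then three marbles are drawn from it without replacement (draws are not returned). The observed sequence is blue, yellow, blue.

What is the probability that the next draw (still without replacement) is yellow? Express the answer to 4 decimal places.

Under each hypothesis, the probability of the observed sequence is: P(data | bag A) = (6/12)(6/11)(5/10) = 0.13636; P(data | bag B) = (8/11)(3/10)(7/9) = 0.1697; P(data | bag C) = (6/10)(4/9)(5/8) = 0.16667; P(data | bag D) = (6/12)(6/11)(5/10) = 0.13636; P(data | bag E) = (7/10)(3/9)(6/8) = 0.175.
Weighting by the prior gives 1/6 · 0.13636 = 0.022727, 1/4 · 0.1697 = 0.042424, 1/4 · 0.16667 = 0.041667, 1/4 · 0.13636 = 0.034091, 1/12 · 0.175 = 0.014583; summing to 0.15549.
Normalising, the posterior is P(bag A | data) = 0.14616, P(bag B | data) = 0.27284, P(bag C | data) = 0.26797, P(bag D | data) = 0.21924, P(bag E | data) = 0.093788.
So P(yellow next | data) = Σ P(yellow next | H) P(H | data) = (5/9)(0.14616) + (1/4)(0.27284) + (3/7)(0.26797) + (5/9)(0.21924) + (2/7)(0.093788) = 0.41285.

0.4129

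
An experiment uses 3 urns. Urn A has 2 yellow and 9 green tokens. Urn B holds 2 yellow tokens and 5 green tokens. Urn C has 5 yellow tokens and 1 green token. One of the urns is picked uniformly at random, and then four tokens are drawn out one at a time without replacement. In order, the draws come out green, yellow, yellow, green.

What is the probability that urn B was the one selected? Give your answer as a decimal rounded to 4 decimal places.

The likelihood of the observed sequence under each hypothesis: P(data | urn A) = (9/11)(2/10)(1/9)(8/8) = 0.018182; P(data | urn B) = (5/7)(2/6)(1/5)(4/4) = 0.047619; P(data | urn C) = (1/6)(5/5)(4/4)(0/3) = 0.
Multiplying each by its prior: 1/3 · 0.018182 = 0.0060606, 1/3 · 0.047619 = 0.015873, 1/3 · 0 = 0; with total 0.021934.
Hence P(urn B | data) = (0.015873) / (0.021934) = 0.72368.

0.7237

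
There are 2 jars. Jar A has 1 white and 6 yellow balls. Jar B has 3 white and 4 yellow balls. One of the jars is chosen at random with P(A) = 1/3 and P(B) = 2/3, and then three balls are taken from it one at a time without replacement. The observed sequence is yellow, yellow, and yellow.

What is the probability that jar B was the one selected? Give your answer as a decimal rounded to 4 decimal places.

0.2857

For each hypothesis, P(data | H) works out to: P(data | jar A) = (6/7)(5/6)(4/5) = 4/7; P(data | jar B) = (4/7)(3/6)(2/5) = 4/35.
The prior-weighted likelihoods are 1/3 · 4/7 = 4/21, 2/3 · 4/35 = 8/105; summing to 4/15.
By Bayes' rule, P(jar B | data) = (8/105) / (4/15) = 2/7.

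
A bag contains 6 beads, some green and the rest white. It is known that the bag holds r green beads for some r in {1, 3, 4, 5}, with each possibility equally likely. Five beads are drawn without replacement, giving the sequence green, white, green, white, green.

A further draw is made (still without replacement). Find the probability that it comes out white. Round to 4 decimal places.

Under each hypothesis, the probability of the observed sequence is: P(data | r = 1) = (1/6)(5/5)(0/4) = 0; P(data | r = 3) = (3/6)(3/5)(2/4)(2/3)(1/2) = 1/20; P(data | r = 4) = (4/6)(2/5)(3/4)(1/3)(2/2) = 1/15; P(data | r = 5) = (5/6)(1/5)(4/4)(0/3) = 0.
Multiplying each by its prior: 1/4 · 0 = 0, 1/4 · 1/20 = 1/80, 1/4 · 1/15 = 1/60, 1/4 · 0 = 0; summing to 7/240.
Normalising, the posterior is P(r = 1 | data) = 0, P(r = 3 | data) = 3/7, P(r = 4 | data) = 4/7, P(r = 5 | data) = 0.
Averaging over the posterior, P(white next | data) = (1)(3/7) + (0)(4/7) = 3/7.

0.4286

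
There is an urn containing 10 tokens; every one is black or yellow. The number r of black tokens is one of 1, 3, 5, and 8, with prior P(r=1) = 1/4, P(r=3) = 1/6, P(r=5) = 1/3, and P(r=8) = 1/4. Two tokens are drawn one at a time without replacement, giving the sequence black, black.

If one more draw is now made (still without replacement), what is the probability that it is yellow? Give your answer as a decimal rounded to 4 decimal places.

0.3942

Under each hypothesis, the probability of the observed sequence is: P(data | r = 1) = (1/10)(0/9) = 0; P(data | r = 3) = (3/10)(2/9) = 1/15; P(data | r = 5) = (5/10)(4/9) = 2/9; P(data | r = 8) = (8/10)(7/9) = 28/45.
The prior-weighted likelihoods are 1/4 · 0 = 0, 1/6 · 1/15 = 1/90, 1/3 · 2/9 = 2/27, 1/4 · 28/45 = 7/45; these sum to 13/54.
Dividing through by the total gives posterior P(r = 1 | data) = 0, P(r = 3 | data) = 3/65, P(r = 5 | data) = 4/13, P(r = 8 | data) = 42/65.
The predictive probability is P(yellow next | data) = (7/8)(3/65) + (5/8)(4/13) + (1/4)(42/65) = 41/104.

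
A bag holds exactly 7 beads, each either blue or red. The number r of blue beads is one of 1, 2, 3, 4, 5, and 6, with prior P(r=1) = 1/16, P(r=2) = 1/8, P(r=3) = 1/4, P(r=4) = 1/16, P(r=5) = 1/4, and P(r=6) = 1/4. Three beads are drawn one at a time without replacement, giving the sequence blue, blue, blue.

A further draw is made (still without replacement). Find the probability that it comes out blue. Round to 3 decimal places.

Under each hypothesis, the probability of the observed sequence is: P(data | r = 1) = (1/7)(0/6) = 0; P(data | r = 2) = (2/7)(1/6)(0/5) = 0; P(data | r = 3) = (3/7)(2/6)(1/5) = 1/35; P(data | r = 4) = (4/7)(3/6)(2/5) = 4/35; P(data | r = 5) = (5/7)(4/6)(3/5) = 2/7; P(data | r = 6) = (6/7)(5/6)(4/5) = 4/7.
Multiplying each by its prior: 1/16 · 0 = 0, 1/8 · 0 = 0, 1/4 · 1/35 = 1/140, 1/16 · 4/35 = 1/140, 1/4 · 2/7 = 1/14, 1/4 · 4/7 = 1/7; with total 8/35.
Dividing through by the total gives posterior P(r = 1 | data) = 0, P(r = 2 | data) = 0, P(r = 3 | data) = 1/32, P(r = 4 | data) = 1/32, P(r = 5 | data) = 5/16, P(r = 6 | data) = 5/8.
Averaging over the posterior, P(blue next | data) = (0)(1/32) + (1/4)(1/32) + (1/2)(5/16) + (3/4)(5/8) = 81/128.

0.633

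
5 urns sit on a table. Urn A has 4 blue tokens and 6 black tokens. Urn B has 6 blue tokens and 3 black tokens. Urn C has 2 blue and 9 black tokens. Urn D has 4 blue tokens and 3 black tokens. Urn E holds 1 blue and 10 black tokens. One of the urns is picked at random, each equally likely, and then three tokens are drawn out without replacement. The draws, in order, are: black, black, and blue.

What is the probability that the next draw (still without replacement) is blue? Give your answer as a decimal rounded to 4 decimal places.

0.3989

For each hypothesis, P(data | H) works out to: P(data | urn A) = (6/10)(5/9)(4/8) = 0.16667; P(data | urn B) = (3/9)(2/8)(6/7) = 0.071429; P(data | urn C) = (9/11)(8/10)(2/9) = 0.14545; P(data | urn D) = (3/7)(2/6)(4/5) = 0.11429; P(data | urn E) = (10/11)(9/10)(1/9) = 0.090909.
The prior-weighted likelihoods are 1/5 · 0.16667 = 0.033333, 1/5 · 0.071429 = 0.014286, 1/5 · 0.14545 = 0.029091, 1/5 · 0.11429 = 0.022857, 1/5 · 0.090909 = 0.018182; with total 0.11775.
Normalising, the posterior is P(urn A | data) = 0.28309, P(urn B | data) = 0.12132, P(urn C | data) = 0.24706, P(urn D | data) = 0.19412, P(urn E | data) = 0.15441.
So P(blue next | data) = Σ P(blue next | H) P(H | data) = (3/7)(0.28309) + (5/6)(0.12132) + (1/8)(0.24706) + (3/4)(0.19412) + (0)(0.15441) = 0.3989.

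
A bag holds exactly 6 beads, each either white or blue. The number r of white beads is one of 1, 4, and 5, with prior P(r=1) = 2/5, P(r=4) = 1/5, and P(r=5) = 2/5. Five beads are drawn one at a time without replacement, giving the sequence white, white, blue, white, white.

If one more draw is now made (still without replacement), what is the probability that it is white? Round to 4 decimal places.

0.8333

For each hypothesis, P(data | H) works out to: P(data | r = 1) = (1/6)(0/5) = 0; P(data | r = 4) = (4/6)(3/5)(2/4)(2/3)(1/2) = 1/15; P(data | r = 5) = (5/6)(4/5)(1/4)(3/3)(2/2) = 1/6.
Weighting by the prior gives 2/5 · 0 = 0, 1/5 · 1/15 = 1/75, 2/5 · 1/6 = 1/15; summing to 2/25.
Dividing through by the total gives posterior P(r = 1 | data) = 0, P(r = 4 | data) = 1/6, P(r = 5 | data) = 5/6.
Averaging over the posterior, P(white next | data) = (0)(1/6) + (1)(5/6) = 5/6.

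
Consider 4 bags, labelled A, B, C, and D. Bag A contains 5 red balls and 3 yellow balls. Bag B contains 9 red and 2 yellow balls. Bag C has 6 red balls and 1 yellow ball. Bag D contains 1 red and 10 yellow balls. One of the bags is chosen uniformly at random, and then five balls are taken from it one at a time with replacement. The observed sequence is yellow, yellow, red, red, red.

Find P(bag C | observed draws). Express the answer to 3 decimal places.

Under each hypothesis, the probability of the observed sequence is: P(data | bag A) = (3/8)(3/8)(5/8)(5/8)(5/8) = 0.034332; P(data | bag B) = (2/11)(2/11)(9/11)(9/11)(9/11) = 0.018106; P(data | bag C) = (1/7)(1/7)(6/7)(6/7)(6/7) = 0.012852; P(data | bag D) = (10/11)(10/11)(1/11)(1/11)(1/11) = 0.00062092.
Weighting by the prior gives 1/4 · 0.034332 = 0.0085831, 1/4 · 0.018106 = 0.0045265, 1/4 · 0.012852 = 0.0032129, 1/4 · 0.00062092 = 0.00015523; with total 0.016478.
So P(bag C | data) = (0.0032129) / (0.016478) = 0.19499.

0.195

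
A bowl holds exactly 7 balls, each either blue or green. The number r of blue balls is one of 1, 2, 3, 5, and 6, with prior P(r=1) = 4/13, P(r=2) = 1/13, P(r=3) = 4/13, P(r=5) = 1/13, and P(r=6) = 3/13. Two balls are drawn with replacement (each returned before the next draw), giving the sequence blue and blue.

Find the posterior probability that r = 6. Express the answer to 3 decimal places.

0.610

Under each hypothesis, the probability of the observed sequence is: P(data | r = 1) = (1/7)(1/7) = 1/49; P(data | r = 2) = (2/7)(2/7) = 4/49; P(data | r = 3) = (3/7)(3/7) = 9/49; P(data | r = 5) = (5/7)(5/7) = 25/49; P(data | r = 6) = (6/7)(6/7) = 36/49.
The prior-weighted likelihoods are 4/13 · 1/49 = 4/637, 1/13 · 4/49 = 4/637, 4/13 · 9/49 = 36/637, 1/13 · 25/49 = 25/637, 3/13 · 36/49 = 108/637; with total 177/637.
Therefore the posterior P(r = 6 | data) = (108/637) / (177/637) = 36/59.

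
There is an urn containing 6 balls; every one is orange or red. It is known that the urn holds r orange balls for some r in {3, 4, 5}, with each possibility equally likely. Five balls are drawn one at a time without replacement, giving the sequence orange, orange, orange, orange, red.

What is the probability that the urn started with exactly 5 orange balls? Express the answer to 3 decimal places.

0.714

Under each hypothesis, the probability of the observed sequence is: P(data | r = 3) = (3/6)(2/5)(1/4)(0/3) = 0; P(data | r = 4) = (4/6)(3/5)(2/4)(1/3)(2/2) = 1/15; P(data | r = 5) = (5/6)(4/5)(3/4)(2/3)(1/2) = 1/6.
Weighting by the prior gives 1/3 · 0 = 0, 1/3 · 1/15 = 1/45, 1/3 · 1/6 = 1/18; these sum to 7/90.
So P(r = 5 | data) = (1/18) / (7/90) = 5/7.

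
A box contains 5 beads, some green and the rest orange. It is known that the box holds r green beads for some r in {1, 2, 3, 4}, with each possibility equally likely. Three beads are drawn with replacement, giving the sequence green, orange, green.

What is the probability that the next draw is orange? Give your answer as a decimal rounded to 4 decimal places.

0.4160

Compute the likelihood of the observed sequence for each case: P(data | r = 1) = (1/5)(4/5)(1/5) = 4/125; P(data | r = 2) = (2/5)(3/5)(2/5) = 12/125; P(data | r = 3) = (3/5)(2/5)(3/5) = 18/125; P(data | r = 4) = (4/5)(1/5)(4/5) = 16/125.
Weighting by the prior gives 1/4 · 4/125 = 1/125, 1/4 · 12/125 = 3/125, 1/4 · 18/125 = 9/250, 1/4 · 16/125 = 4/125; with total 1/10.
Dividing through by the total gives posterior P(r = 1 | data) = 2/25, P(r = 2 | data) = 6/25, P(r = 3 | data) = 9/25, P(r = 4 | data) = 8/25.
So P(orange next | data) = Σ P(orange next | H) P(H | data) = (4/5)(2/25) + (3/5)(6/25) + (2/5)(9/25) + (1/5)(8/25) = 52/125.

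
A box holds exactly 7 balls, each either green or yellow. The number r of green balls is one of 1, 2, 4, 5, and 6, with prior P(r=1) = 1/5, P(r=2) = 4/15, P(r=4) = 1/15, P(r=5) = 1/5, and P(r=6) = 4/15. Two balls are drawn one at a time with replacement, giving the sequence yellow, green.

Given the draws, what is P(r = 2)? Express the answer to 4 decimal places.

Under each hypothesis, the probability of the observed sequence is: P(data | r = 1) = (6/7)(1/7) = 6/49; P(data | r = 2) = (5/7)(2/7) = 10/49; P(data | r = 4) = (3/7)(4/7) = 12/49; P(data | r = 5) = (2/7)(5/7) = 10/49; P(data | r = 6) = (1/7)(6/7) = 6/49.
Weighting by the prior gives 1/5 · 6/49 = 6/245, 4/15 · 10/49 = 8/147, 1/15 · 12/49 = 4/245, 1/5 · 10/49 = 2/49, 4/15 · 6/49 = 8/245; with total 124/735.
Hence P(r = 2 | data) = (8/147) / (124/735) = 10/31.

0.3226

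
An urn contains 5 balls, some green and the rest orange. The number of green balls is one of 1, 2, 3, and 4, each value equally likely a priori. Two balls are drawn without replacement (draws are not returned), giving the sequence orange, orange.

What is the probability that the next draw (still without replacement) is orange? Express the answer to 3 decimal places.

0.500

For each hypothesis, P(data | H) works out to: P(data | r = 1) = (4/5)(3/4) = 3/5; P(data | r = 2) = (3/5)(2/4) = 3/10; P(data | r = 3) = (2/5)(1/4) = 1/10; P(data | r = 4) = (1/5)(0/4) = 0.
Multiplying each by its prior: 1/4 · 3/5 = 3/20, 1/4 · 3/10 = 3/40, 1/4 · 1/10 = 1/40, 1/4 · 0 = 0; these sum to 1/4.
Dividing through by the total gives posterior P(r = 1 | data) = 3/5, P(r = 2 | data) = 3/10, P(r = 3 | data) = 1/10, P(r = 4 | data) = 0.
The predictive probability is P(orange next | data) = (2/3)(3/5) + (1/3)(3/10) + (0)(1/10) = 1/2.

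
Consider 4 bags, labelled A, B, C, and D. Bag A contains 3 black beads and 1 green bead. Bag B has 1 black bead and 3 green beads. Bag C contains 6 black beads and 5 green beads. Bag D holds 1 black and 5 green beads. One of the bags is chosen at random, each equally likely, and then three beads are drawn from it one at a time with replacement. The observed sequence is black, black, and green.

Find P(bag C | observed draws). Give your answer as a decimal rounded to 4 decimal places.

0.3910

The likelihood of the observed sequence under each hypothesis: P(data | bag A) = (3/4)(3/4)(1/4) = 0.14062; P(data | bag B) = (1/4)(1/4)(3/4) = 0.046875; P(data | bag C) = (6/11)(6/11)(5/11) = 0.13524; P(data | bag D) = (1/6)(1/6)(5/6) = 0.023148.
The prior-weighted likelihoods are 1/4 · 0.14062 = 0.035156, 1/4 · 0.046875 = 0.011719, 1/4 · 0.13524 = 0.033809, 1/4 · 0.023148 = 0.005787; these sum to 0.086471.
So P(bag C | data) = (0.033809) / (0.086471) = 0.39099.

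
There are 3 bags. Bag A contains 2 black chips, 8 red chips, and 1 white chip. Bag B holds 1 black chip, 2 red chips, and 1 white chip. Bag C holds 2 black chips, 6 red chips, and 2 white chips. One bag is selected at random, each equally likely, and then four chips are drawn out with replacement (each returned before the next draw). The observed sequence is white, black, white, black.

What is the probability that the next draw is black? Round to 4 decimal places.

Compute the likelihood of the observed sequence for each case: P(data | bag A) = (1/11)(2/11)(1/11)(2/11) = 0.00027321; P(data | bag B) = (1/4)(1/4)(1/4)(1/4) = 0.0039062; P(data | bag C) = (2/10)(2/10)(2/10)(2/10) = 0.0016.
Weighting by the prior gives 1/3 · 0.00027321 = 9.1068e-05, 1/3 · 0.0039062 = 0.0013021, 1/3 · 0.0016 = 0.00053333; summing to 0.0019265.
Dividing through by the total gives posterior P(bag A | data) = 0.047272, P(bag B | data) = 0.67589, P(bag C | data) = 0.27684.
The predictive probability is P(black next | data) = (2/11)(0.047272) + (1/4)(0.67589) + (1/5)(0.27684) = 0.23293.

0.2329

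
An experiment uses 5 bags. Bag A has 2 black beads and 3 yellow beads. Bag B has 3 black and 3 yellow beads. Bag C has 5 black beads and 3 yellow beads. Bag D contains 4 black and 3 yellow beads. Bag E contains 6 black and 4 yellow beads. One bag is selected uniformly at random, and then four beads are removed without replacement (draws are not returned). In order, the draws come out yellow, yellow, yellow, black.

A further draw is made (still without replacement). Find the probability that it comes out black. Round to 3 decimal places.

0.979

For each hypothesis, P(data | H) works out to: P(data | bag A) = (3/5)(2/4)(1/3)(2/2) = 1/10; P(data | bag B) = (3/6)(2/5)(1/4)(3/3) = 1/20; P(data | bag C) = (3/8)(2/7)(1/6)(5/5) = 1/56; P(data | bag D) = (3/7)(2/6)(1/5)(4/4) = 1/35; P(data | bag E) = (4/10)(3/9)(2/8)(6/7) = 1/35.
Multiplying each by its prior: 1/5 · 1/10 = 1/50, 1/5 · 1/20 = 1/100, 1/5 · 1/56 = 1/280, 1/5 · 1/35 = 1/175, 1/5 · 1/35 = 1/175; summing to 9/200.
The posterior is then P(bag A | data) = 4/9, P(bag B | data) = 2/9, P(bag C | data) = 5/63, P(bag D | data) = 8/63, P(bag E | data) = 8/63.
So P(black next | data) = Σ P(black next | H) P(H | data) = (1)(4/9) + (1)(2/9) + (1)(5/63) + (1)(8/63) + (5/6)(8/63) = 185/189.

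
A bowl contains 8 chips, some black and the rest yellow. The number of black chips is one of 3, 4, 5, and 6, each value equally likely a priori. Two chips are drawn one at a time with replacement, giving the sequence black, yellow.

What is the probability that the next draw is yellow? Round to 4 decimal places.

Compute the likelihood of the observed sequence for each case: P(data | r = 3) = (3/8)(5/8) = 15/64; P(data | r = 4) = (4/8)(4/8) = 1/4; P(data | r = 5) = (5/8)(3/8) = 15/64; P(data | r = 6) = (6/8)(2/8) = 3/16.
Weighting by the prior gives 1/4 · 15/64 = 15/256, 1/4 · 1/4 = 1/16, 1/4 · 15/64 = 15/256, 1/4 · 3/16 = 3/64; these sum to 29/128.
Dividing through by the total gives posterior P(r = 3 | data) = 15/58, P(r = 4 | data) = 8/29, P(r = 5 | data) = 15/58, P(r = 6 | data) = 6/29.
So P(yellow next | data) = Σ P(yellow next | H) P(H | data) = (5/8)(15/58) + (1/2)(8/29) + (3/8)(15/58) + (1/4)(6/29) = 13/29.

0.4483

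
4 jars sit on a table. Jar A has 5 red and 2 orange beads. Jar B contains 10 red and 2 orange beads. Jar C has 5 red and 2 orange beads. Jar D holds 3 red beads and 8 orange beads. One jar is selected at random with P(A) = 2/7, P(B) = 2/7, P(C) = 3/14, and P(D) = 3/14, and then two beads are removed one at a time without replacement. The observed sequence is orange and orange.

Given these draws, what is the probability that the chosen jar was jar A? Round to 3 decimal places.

0.099

Compute the likelihood of the observed sequence for each case: P(data | jar A) = (2/7)(1/6) = 0.047619; P(data | jar B) = (2/12)(1/11) = 0.015152; P(data | jar C) = (2/7)(1/6) = 0.047619; P(data | jar D) = (8/11)(7/10) = 0.50909.
Weighting by the prior gives 2/7 · 0.047619 = 0.013605, 2/7 · 0.015152 = 0.004329, 3/14 · 0.047619 = 0.010204, 3/14 · 0.50909 = 0.10909; summing to 0.13723.
By Bayes' rule, P(jar A | data) = (0.013605) / (0.13723) = 0.099144.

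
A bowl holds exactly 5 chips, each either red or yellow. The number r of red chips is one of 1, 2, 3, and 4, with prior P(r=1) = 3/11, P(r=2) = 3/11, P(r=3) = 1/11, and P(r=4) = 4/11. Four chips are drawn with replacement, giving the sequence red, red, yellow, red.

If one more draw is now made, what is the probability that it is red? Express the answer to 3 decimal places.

0.681

Under each hypothesis, the probability of the observed sequence is: P(data | r = 1) = (1/5)(1/5)(4/5)(1/5) = 0.0064; P(data | r = 2) = (2/5)(2/5)(3/5)(2/5) = 0.0384; P(data | r = 3) = (3/5)(3/5)(2/5)(3/5) = 0.0864; P(data | r = 4) = (4/5)(4/5)(1/5)(4/5) = 0.1024.
Multiplying each by its prior: 3/11 · 0.0064 = 0.0017455, 3/11 · 0.0384 = 0.010473, 1/11 · 0.0864 = 0.0078545, 4/11 · 0.1024 = 0.037236; summing to 0.057309.
Normalising, the posterior is P(r = 1 | data) = 0.030457, P(r = 2 | data) = 0.18274, P(r = 3 | data) = 0.13706, P(r = 4 | data) = 0.64975.
Averaging over the posterior, P(red next | data) = (1/5)(0.030457) + (2/5)(0.18274) + (3/5)(0.13706) + (4/5)(0.64975) = 0.68122.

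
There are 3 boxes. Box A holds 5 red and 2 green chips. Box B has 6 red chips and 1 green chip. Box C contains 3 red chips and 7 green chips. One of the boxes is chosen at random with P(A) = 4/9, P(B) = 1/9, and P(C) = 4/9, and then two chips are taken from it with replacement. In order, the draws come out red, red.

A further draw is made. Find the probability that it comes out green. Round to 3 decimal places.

0.300

The likelihood of the observed sequence under each hypothesis: P(data | box A) = (5/7)(5/7) = 0.5102; P(data | box B) = (6/7)(6/7) = 0.73469; P(data | box C) = (3/10)(3/10) = 0.09.
Weighting by the prior gives 4/9 · 0.5102 = 0.22676, 1/9 · 0.73469 = 0.081633, 4/9 · 0.09 = 0.04; with total 0.34839.
Normalising, the posterior is P(box A | data) = 0.65087, P(box B | data) = 0.23431, P(box C | data) = 0.11481.
The predictive probability is P(green next | data) = (2/7)(0.65087) + (1/7)(0.23431) + (7/10)(0.11481) = 0.29981.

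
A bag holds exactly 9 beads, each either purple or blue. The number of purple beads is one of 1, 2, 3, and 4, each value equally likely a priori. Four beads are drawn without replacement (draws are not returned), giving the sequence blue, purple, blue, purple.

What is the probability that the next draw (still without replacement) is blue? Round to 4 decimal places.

0.7381

The likelihood of the observed sequence under each hypothesis: P(data | r = 1) = (8/9)(1/8)(7/7)(0/6) = 0; P(data | r = 2) = (7/9)(2/8)(6/7)(1/6) = 1/36; P(data | r = 3) = (6/9)(3/8)(5/7)(2/6) = 5/84; P(data | r = 4) = (5/9)(4/8)(4/7)(3/6) = 5/63.
Weighting by the prior gives 1/4 · 0 = 0, 1/4 · 1/36 = 1/144, 1/4 · 5/84 = 5/336, 1/4 · 5/63 = 5/252; summing to 1/24.
Dividing through by the total gives posterior P(r = 1 | data) = 0, P(r = 2 | data) = 1/6, P(r = 3 | data) = 5/14, P(r = 4 | data) = 10/21.
So P(blue next | data) = Σ P(blue next | H) P(H | data) = (1)(1/6) + (4/5)(5/14) + (3/5)(10/21) = 31/42.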